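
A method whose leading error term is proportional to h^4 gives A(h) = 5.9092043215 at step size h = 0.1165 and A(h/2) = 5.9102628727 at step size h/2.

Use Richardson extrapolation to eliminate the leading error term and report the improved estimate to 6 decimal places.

r = 4: numerator weight 16, denominator 15.
16×5.9102628727 = 94.5642059632; 94.5642059632 − 5.9092043215 = 88.6550016417
Divide by 2^4 − 1 = 15.
Result: 5.9103334428

5.910333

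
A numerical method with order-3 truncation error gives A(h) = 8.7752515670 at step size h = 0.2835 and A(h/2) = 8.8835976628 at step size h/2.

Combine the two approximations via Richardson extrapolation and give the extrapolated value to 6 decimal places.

r = 3, so 2^r = 8.
Difference of the inputs: 8.8835976628 − 8.7752515670 = 0.1083460958
Correction (A(h/2) − A(h))/(8 − 1) = 0.1083460958/7 = 0.0154780137
R = A(h/2) + (A(h/2) − A(h))/7 = 8.8835976628 + 0.0154780137 = 8.8990756765

8.899076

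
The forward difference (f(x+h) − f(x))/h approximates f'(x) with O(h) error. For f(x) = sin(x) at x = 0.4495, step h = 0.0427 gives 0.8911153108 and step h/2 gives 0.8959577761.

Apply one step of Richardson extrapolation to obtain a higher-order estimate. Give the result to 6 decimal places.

Order 1 gives 2^r = 2 and 2^r − 1 = 1.
Numerator 2·A(h/2) − A(h) = 2·0.8959577761 − 0.8911153108 = 0.9008002414
Divide by 2^1 − 1 = 1.
Extrapolated: 0.9008002414 / 1 = 0.9008002414
Shift from A(h/2): +0.0048424653.

0.900800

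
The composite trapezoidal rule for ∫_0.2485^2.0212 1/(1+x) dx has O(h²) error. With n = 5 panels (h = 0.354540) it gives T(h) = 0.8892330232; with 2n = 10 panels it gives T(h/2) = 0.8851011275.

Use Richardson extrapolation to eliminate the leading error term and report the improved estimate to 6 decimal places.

r = 2, so 2^r = 4.
A(h/2) − A(h) = 0.8851011275 − 0.8892330232 = -0.0041318957
Divide by 2^2 − 1 = 3: (-0.0041318957)/3 = -0.0013772986
R = A(h/2) + (A(h/2) − A(h))/3 = 0.8851011275 − 0.0013772986 = 0.8837238289

0.883724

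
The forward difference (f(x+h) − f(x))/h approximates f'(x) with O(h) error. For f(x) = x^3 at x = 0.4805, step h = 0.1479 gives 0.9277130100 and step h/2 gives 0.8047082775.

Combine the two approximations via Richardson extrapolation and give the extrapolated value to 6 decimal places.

0.681704

Method order is 1; weight 2^1 = 2.
2^1·A(h/2) = 1.6094165550; minus A(h) gives 0.6817035450.
(2·0.8047082775 − 0.9277130100)/(2 − 1) = 0.6817035450
Correction |R − A(h/2)| = 1.230e-01; gap |A(h/2) − A(h)| = 1.230e-01.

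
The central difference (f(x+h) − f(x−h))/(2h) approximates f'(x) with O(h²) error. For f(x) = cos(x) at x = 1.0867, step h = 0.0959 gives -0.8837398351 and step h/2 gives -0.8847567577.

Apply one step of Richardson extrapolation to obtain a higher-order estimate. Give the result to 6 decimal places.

-0.885096

r = 2, so 2^r = 4.
A(h/2) − A(h) = -0.8847567577 − (-0.8837398351) = -0.0010169226
Correction (A(h/2) − A(h))/(4 − 1) = (-0.0010169226)/3 = -0.0003389742
R = -0.8847567577 − 0.0003389742 = -0.8850957319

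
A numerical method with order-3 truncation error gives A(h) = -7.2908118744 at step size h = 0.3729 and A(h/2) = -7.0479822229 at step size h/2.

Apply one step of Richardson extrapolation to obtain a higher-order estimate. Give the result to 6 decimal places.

r = 3, so 2^r = 8.
2^3×A(h/2) = -56.3838577832; minus A(h) gives -49.0930459088.
Denominator 8 − 1 = 7.
So the Richardson estimate is -7.0132922727.

-7.013292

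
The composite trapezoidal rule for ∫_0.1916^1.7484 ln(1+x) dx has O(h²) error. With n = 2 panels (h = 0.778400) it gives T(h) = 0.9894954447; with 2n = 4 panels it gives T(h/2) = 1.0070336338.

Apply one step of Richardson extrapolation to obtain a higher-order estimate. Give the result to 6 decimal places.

1.012880

Error is O(h^2); halving h shrinks it by 2^2 = 4.
4·1.0070336338 − 0.9894954447 = 3.0386390905
Denominator 4 − 1 = 3.
3.0386390905 ÷ 3 = 1.0128796968
Correction |R − A(h/2)| = 5.846e-03; gap |A(h/2) − A(h)| = 1.754e-02.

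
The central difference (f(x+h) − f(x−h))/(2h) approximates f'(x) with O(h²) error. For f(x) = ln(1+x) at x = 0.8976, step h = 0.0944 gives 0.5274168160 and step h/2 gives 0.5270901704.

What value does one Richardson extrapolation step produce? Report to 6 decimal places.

0.526981

Method order is 2; weight 2^2 = 4.
Difference of the inputs: 0.5270901704 − 0.5274168160 = -0.0003266456
Correction (A(h/2) − A(h))/(4 − 1) = (-0.0003266456)/3 = -0.0001088819
R = A(h/2) + (A(h/2) − A(h))/3 = 0.5270901704 − 0.0001088819 = 0.5269812885
Shift from A(h/2): −0.0001088819.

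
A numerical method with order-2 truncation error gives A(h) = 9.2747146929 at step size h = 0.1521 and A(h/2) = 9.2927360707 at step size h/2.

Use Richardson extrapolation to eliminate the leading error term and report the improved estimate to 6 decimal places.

9.298743

r = 2, so 2^r = 4.
Numerator 4·A(h/2) − A(h) = 4·9.2927360707 − 9.2747146929 = 27.8962295899
R = 27.8962295899/3 = 9.2987431966
Correction |R − A(h/2)| = 6.007e-03; gap |A(h/2) − A(h)| = 1.802e-02.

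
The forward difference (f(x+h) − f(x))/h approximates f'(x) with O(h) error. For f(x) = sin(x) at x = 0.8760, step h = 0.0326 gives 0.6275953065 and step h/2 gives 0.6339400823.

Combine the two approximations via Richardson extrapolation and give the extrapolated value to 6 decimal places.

r = 1, so 2^r = 2.
2 × 0.6339400823 = 1.2678801646; 1.2678801646 − 0.6275953065 = 0.6402848581
(2 × 0.6339400823 − 0.6275953065)/(2 − 1) = 0.6402848581

0.640285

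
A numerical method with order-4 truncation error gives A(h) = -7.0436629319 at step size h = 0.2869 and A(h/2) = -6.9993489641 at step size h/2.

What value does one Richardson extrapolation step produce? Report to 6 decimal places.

-6.996395

Order 4 gives 2^r = 16 and 2^r − 1 = 15.
16×(-6.9993489641) = -111.9895834256; (-111.9895834256) − (-7.0436629319) = -104.9459204937
Denominator 16 − 1 = 15.
(-104.9459204937) ÷ 15 = -6.9963946996
Gap between inputs: 4.431e-02; correction applied: +0.0029542645.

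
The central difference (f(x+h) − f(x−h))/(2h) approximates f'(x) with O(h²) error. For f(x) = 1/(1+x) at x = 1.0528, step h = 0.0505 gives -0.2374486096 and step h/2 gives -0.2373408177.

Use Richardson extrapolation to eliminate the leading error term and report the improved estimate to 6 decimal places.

r = 2, so 2^r = 4.
A(h/2) − A(h) = -0.2373408177 − (-0.2374486096) = 0.0001077919
Divide by 2^2 − 1 = 3: 0.0001077919/3 = 0.0000359306
R = A(h/2) + (A(h/2) − A(h))/3 = -0.2373408177 + 0.0000359306 = -0.2373048871
Gap between inputs: 1.078e-04; correction applied: +0.0000359306.

-0.237305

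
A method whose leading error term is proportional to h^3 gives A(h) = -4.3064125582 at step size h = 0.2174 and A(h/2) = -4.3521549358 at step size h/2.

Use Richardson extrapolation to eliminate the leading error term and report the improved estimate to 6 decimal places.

Leading term ∝ h^3; use weight 8 = 2^3.
Top: 8(-4.3521549358) − (-4.3064125582) = -30.5108269282
Denominator 8 − 1 = 7.
(-30.5108269282) ÷ 7 = -4.3586895612

-4.358690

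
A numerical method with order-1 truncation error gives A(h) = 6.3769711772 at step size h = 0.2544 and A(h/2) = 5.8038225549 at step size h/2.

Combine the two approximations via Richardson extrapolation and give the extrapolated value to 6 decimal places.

5.230674

r = 1, so 2^r = 2.
2·5.8038225549 = 11.6076451098; subtract 6.3769711772 → 5.2306739326
(2·5.8038225549 − 6.3769711772)/(2 − 1) = 5.2306739326
Correction |R − A(h/2)| = 5.731e-01; gap |A(h/2) − A(h)| = 5.731e-01.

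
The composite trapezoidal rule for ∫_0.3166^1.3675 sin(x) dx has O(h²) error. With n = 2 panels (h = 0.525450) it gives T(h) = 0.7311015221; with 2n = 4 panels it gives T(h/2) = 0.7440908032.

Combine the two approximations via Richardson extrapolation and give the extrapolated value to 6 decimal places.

Method order is 2; weight 2^2 = 4.
Numerator 4·A(h/2) − A(h) = 4·0.7440908032 − 0.7311015221 = 2.2452616907
(4·0.7440908032 − 0.7311015221)/(4 − 1) = 0.7484205636
Correction |R − A(h/2)| = 4.330e-03; gap |A(h/2) − A(h)| = 1.299e-02.

0.748421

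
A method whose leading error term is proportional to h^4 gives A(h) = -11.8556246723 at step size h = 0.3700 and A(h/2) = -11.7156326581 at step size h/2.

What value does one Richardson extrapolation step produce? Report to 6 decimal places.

-11.706300

With r = 4 the leading error scales as h^4, so the weight is 2^4 = 16.
Top: 16(-11.7156326581) − (-11.8556246723) = -175.5944978573
Divide by 2^4 − 1 = 15.
R = (-175.5944978573)/15 = -11.7062998572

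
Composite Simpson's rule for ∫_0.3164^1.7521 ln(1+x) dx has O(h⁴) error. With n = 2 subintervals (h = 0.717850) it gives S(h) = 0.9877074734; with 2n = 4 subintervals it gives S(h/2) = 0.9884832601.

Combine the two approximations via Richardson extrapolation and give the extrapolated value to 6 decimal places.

0.988535

With r = 4 the leading error scales as h^4, so the weight is 2^4 = 16.
16 × 0.9884832601 = 15.8157321616; subtract 0.9877074734 → 14.8280246882
Extrapolated: 14.8280246882 / 15 = 0.9885349792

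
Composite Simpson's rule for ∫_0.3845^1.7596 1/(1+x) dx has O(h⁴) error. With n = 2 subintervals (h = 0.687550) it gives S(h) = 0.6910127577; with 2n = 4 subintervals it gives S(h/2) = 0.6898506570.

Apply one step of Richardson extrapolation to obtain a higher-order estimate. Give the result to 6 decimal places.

r = 4: numerator weight 16, denominator 15.
Numerator 16×A(h/2) − A(h) = 16×0.6898506570 − 0.6910127577 = 10.3465977543
Denominator 16 − 1 = 15.
Extrapolated: 10.3465977543 / 15 = 0.6897731836

0.689773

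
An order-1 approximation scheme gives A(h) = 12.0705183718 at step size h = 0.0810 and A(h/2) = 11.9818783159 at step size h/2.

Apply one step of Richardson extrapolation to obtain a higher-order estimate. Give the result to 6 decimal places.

11.893238

Method order is 1; weight 2^1 = 2.
Weighted: 23.9637566318 − 12.0705183718 = 11.8932382600
(2×11.9818783159 − 12.0705183718)/(2 − 1) = 11.8932382600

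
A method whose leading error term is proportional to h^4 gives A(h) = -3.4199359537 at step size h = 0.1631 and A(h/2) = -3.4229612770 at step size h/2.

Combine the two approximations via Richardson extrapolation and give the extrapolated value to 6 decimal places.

With r = 4 the leading error scales as h^4, so the weight is 2^4 = 16.
16·(-3.4229612770) − (-3.4199359537) = -51.3474444783
R = (-51.3474444783)/15 = -3.4231629652

-3.423163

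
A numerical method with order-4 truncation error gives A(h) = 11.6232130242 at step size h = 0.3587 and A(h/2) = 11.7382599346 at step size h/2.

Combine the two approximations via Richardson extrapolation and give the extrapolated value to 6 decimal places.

The method has order 4: 2^4 = 16.
Top: 16(11.7382599346) − (11.6232130242) = 176.1889459294
Divide by 2^4 − 1 = 15.
R = 176.1889459294/15 = 11.7459297286

11.745930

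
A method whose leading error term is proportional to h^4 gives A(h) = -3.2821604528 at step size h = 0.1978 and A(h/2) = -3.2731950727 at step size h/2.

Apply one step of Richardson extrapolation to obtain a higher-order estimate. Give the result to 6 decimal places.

r = 4: numerator weight 16, denominator 15.
Weighted: (-52.3711211632) − (-3.2821604528) = -49.0889607104
(-49.0889607104) ÷ 15 = -3.2725973807
Correction |R − A(h/2)| = 5.977e-04; gap |A(h/2) − A(h)| = 8.965e-03.

-3.272597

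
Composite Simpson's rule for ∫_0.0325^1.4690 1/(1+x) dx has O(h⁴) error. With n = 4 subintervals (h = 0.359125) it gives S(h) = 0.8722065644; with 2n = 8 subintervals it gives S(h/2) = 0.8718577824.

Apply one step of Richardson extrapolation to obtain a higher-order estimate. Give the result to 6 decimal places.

0.871835

r = 4, so 2^r = 16.
16·0.8718577824 − 0.8722065644 = 13.0775179540
Divide by 2^4 − 1 = 15.
Result: 0.8718345303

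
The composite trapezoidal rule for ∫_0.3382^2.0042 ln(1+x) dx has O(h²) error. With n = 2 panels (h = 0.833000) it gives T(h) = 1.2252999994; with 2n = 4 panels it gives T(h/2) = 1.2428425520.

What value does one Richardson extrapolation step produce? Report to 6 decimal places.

With r = 2 the leading error scales as h^2, so the weight is 2^2 = 4.
A(h/2) − A(h) = 1.2428425520 − 1.2252999994 = 0.0175425526
Divide by 2^2 − 1 = 3: 0.0175425526/3 = 0.0058475175
R = 1.2428425520 + 0.0058475175 = 1.2486900695
Correction |R − A(h/2)| = 5.848e-03; gap |A(h/2) − A(h)| = 1.754e-02.

1.248690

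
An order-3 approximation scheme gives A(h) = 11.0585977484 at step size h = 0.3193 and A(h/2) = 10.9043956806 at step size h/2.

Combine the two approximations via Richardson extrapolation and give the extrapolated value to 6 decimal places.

10.882367

Method order is 3; weight 2^3 = 8.
Numerator 8*A(h/2) − A(h) = 8*10.9043956806 − 11.0585977484 = 76.1765676964
Divide by 2^3 − 1 = 7.
(8*10.9043956806 − 11.0585977484)/(8 − 1) = 10.8823668138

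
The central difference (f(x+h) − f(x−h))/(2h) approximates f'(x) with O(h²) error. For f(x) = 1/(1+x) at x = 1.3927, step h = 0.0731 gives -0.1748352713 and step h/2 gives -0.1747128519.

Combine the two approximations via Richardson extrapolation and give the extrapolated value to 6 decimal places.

With r = 2 the leading error scales as h^2, so the weight is 2^2 = 4.
Weighted: (-0.6988514076) − (-0.1748352713) = -0.5240161363
Denominator 4 − 1 = 3.
So the Richardson estimate is -0.1746720454.
Gap between inputs: 1.224e-04; correction applied: +0.0000408065.

-0.174672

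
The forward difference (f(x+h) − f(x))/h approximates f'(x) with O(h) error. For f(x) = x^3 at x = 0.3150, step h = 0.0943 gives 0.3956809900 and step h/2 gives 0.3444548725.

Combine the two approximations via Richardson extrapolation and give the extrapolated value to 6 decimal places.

Method order is 1; weight 2^1 = 2.
2 × 0.3444548725 = 0.6889097450; 0.6889097450 − 0.3956809900 = 0.2932287550
(2 × 0.3444548725 − 0.3956809900)/(2 − 1) = 0.2932287550

0.293229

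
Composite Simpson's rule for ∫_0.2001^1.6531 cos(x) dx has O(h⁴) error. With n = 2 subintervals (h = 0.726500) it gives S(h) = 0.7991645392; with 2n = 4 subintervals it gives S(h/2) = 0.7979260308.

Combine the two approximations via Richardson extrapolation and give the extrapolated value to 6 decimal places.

Error is O(h^4); halving h shrinks it by 2^4 = 16.
Numerator 16×A(h/2) − A(h) = 16×0.7979260308 − 0.7991645392 = 11.9676519536
R = 11.9676519536/15 = 0.7978434636
Correction |R − A(h/2)| = 8.257e-05; gap |A(h/2) − A(h)| = 1.239e-03.

0.797843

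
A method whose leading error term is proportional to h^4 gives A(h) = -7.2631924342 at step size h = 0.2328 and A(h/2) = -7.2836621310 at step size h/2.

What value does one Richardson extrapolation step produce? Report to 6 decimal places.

-7.285027

The method has order 4: 2^4 = 16.
16 × (-7.2836621310) = -116.5385940960; (-116.5385940960) − (-7.2631924342) = -109.2754016618
Denominator 16 − 1 = 15.
So the Richardson estimate is -7.2850267775.
Gap between inputs: 2.047e-02; correction applied: −0.0013646465.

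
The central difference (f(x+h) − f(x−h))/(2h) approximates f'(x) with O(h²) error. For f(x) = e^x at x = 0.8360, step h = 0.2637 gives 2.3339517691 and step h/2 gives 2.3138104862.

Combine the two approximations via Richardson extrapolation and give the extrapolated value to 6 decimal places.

2.307097

Order 2 gives 2^r = 4 and 2^r − 1 = 3.
A(h/2) − A(h) = 2.3138104862 − 2.3339517691 = -0.0201412829
Divide by 2^2 − 1 = 3: (-0.0201412829)/3 = -0.0067137610
R = 2.3138104862 − 0.0067137610 = 2.3070967252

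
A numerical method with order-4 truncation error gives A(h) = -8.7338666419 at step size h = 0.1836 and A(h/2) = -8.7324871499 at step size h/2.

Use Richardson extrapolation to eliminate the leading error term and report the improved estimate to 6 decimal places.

r = 4: numerator weight 16, denominator 15.
16×(-8.7324871499) − (-8.7338666419) = -130.9859277565
Denominator 16 − 1 = 15.
(16×(-8.7324871499) − (-8.7338666419))/(16 − 1) = -8.7323951838
Gap between inputs: 1.379e-03; correction applied: +0.0000919661.

-8.732395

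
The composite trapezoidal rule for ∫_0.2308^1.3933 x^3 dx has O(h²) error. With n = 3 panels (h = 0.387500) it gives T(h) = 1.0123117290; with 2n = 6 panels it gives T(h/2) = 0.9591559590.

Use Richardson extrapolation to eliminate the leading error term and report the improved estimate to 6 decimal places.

0.941437

r = 2: numerator weight 4, denominator 3.
Top: 4(0.9591559590) − (1.0123117290) = 2.8243121070
Denominator 4 − 1 = 3.
Result: 0.9414373690
Gap between inputs: 5.316e-02; correction applied: −0.0177185900.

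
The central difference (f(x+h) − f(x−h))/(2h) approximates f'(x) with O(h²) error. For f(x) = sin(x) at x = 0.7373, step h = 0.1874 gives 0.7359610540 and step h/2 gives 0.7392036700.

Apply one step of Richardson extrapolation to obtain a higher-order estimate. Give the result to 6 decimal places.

0.740285

r = 2, so 2^r = 4.
Top: 4(0.7392036700) − (0.7359610540) = 2.2208536260
Divide by 2^2 − 1 = 3.
R = 2.2208536260/3 = 0.7402845420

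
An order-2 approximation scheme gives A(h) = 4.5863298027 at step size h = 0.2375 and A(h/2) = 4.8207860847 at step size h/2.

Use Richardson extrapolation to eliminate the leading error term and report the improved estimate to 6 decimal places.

4.898938

Method order is 2; weight 2^2 = 4.
A(h/2) − A(h) = 4.8207860847 − 4.5863298027 = 0.2344562820
Correction (A(h/2) − A(h))/(4 − 1) = 0.2344562820/3 = 0.0781520940
R = 4.8207860847 + 0.0781520940 = 4.8989381787
Shift from A(h/2): +0.0781520940.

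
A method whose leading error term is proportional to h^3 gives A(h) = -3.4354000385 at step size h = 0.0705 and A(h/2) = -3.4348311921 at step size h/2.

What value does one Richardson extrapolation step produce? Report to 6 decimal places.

-3.434750

Error is O(h^3); halving h shrinks it by 2^3 = 8.
Weighted: (-27.4786495368) − (-3.4354000385) = -24.0432494983
(-24.0432494983) ÷ 7 = -3.4347499283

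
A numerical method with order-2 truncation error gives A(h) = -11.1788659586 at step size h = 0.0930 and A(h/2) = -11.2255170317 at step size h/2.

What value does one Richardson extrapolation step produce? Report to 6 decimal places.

-11.241067

Order 2 gives 2^r = 4 and 2^r − 1 = 3.
2^2 × A(h/2) = -44.9020681268; minus A(h) gives -33.7232021682.
(-33.7232021682) ÷ 3 = -11.2410673894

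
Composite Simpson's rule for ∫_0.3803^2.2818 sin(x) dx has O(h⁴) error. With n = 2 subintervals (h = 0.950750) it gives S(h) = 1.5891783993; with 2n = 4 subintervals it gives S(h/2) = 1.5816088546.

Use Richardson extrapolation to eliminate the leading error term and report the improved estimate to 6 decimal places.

Method order is 4; weight 2^4 = 16.
Top: 16(1.5816088546) − (1.5891783993) = 23.7165632743
(16 × 1.5816088546 − 1.5891783993)/(16 − 1) = 1.5811042183

1.581104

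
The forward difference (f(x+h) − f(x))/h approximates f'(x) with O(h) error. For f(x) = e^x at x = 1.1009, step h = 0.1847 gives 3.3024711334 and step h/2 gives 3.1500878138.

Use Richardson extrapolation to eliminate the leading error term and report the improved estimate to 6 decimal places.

2.997704

With r = 1 the leading error scales as h^1, so the weight is 2^1 = 2.
A(h/2) − A(h) = 3.1500878138 − 3.3024711334 = -0.1523833196
Divide by 2^1 − 1 = 1: (-0.1523833196)/1 = -0.1523833196
R = A(h/2) + (A(h/2) − A(h))/1 = 3.1500878138 − 0.1523833196 = 2.9977044942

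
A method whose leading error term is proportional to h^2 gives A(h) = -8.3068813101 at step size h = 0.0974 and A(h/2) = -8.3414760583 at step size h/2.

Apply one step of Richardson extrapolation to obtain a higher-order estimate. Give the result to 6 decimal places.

Leading term ∝ h^2; use weight 4 = 2^2.
Weighted: (-33.3659042332) − (-8.3068813101) = -25.0590229231
(-25.0590229231) ÷ 3 = -8.3530076410
Shift from A(h/2): −0.0115315827.

-8.353008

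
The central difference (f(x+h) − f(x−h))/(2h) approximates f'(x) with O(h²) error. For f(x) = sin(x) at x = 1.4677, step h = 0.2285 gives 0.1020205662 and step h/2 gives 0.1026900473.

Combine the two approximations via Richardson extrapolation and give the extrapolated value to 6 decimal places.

0.102913

r = 2: numerator weight 4, denominator 3.
Numerator 4 × A(h/2) − A(h) = 4 × 0.1026900473 − 0.1020205662 = 0.3087396230
Divide by 2^2 − 1 = 3.
Result: 0.1029132077
Shift from A(h/2): +0.0002231604.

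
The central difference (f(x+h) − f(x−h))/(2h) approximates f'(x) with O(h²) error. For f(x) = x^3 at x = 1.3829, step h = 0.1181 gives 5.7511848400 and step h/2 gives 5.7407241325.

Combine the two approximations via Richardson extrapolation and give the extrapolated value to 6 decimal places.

5.737237

Order 2 gives 2^r = 4 and 2^r − 1 = 3.
Difference of the inputs: 5.7407241325 − 5.7511848400 = -0.0104607075
Divide by 2^2 − 1 = 3: (-0.0104607075)/3 = -0.0034869025
R = A(h/2) + (A(h/2) − A(h))/3 = 5.7407241325 − 0.0034869025 = 5.7372372300
Shift from A(h/2): −0.0034869025.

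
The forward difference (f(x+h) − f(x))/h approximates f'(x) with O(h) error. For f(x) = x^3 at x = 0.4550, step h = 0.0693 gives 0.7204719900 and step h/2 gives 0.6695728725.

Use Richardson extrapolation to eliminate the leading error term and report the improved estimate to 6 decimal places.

0.618674

Order 1 gives 2^r = 2 and 2^r − 1 = 1.
Numerator 2*A(h/2) − A(h) = 2*0.6695728725 − 0.7204719900 = 0.6186737550
R = 0.6186737550/1 = 0.6186737550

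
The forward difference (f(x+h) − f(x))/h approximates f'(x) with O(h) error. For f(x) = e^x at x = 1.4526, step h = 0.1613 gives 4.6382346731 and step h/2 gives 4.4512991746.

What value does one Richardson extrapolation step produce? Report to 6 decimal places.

4.264364

Error is O(h^1); halving h shrinks it by 2^1 = 2.
Weighted: 8.9025983492 − 4.6382346731 = 4.2643636761
4.2643636761 ÷ 1 = 4.2643636761
Gap between inputs: 1.869e-01; correction applied: −0.1869354985.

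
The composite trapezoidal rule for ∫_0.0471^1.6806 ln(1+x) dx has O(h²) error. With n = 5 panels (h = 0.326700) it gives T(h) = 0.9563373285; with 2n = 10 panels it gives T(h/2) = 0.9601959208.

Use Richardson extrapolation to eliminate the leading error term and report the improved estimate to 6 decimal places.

0.961482

r = 2: numerator weight 4, denominator 3.
4 × 0.9601959208 = 3.8407836832; 3.8407836832 − 0.9563373285 = 2.8844463547
Denominator 4 − 1 = 3.
Extrapolated: 2.8844463547 / 3 = 0.9614821182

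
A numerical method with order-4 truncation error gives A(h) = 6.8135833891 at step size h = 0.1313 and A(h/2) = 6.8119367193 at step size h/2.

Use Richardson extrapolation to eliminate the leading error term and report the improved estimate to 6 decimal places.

r = 4: numerator weight 16, denominator 15.
A(h/2) − A(h) = 6.8119367193 − 6.8135833891 = -0.0016466698
Correction (A(h/2) − A(h))/(16 − 1) = (-0.0016466698)/15 = -0.0001097780
R = A(h/2) + (A(h/2) − A(h))/15 = 6.8119367193 − 0.0001097780 = 6.8118269413
Gap between inputs: 1.647e-03; correction applied: −0.0001097780.

6.811827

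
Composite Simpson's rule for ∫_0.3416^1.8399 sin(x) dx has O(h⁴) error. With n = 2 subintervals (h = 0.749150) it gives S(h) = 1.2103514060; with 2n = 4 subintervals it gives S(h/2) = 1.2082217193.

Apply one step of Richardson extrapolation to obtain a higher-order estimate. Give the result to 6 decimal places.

r = 4, so 2^r = 16.
A(h/2) − A(h) = 1.2082217193 − 1.2103514060 = -0.0021296867
Divide by 2^4 − 1 = 15: (-0.0021296867)/15 = -0.0001419791
R = 1.2082217193 − 0.0001419791 = 1.2080797402
Shift from A(h/2): −0.0001419791.

1.208080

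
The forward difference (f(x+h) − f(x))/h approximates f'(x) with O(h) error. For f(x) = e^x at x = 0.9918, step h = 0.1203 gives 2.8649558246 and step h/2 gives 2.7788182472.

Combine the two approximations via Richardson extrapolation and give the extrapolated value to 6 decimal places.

r = 1: numerator weight 2, denominator 1.
Top: 2(2.7788182472) − (2.8649558246) = 2.6926806698
Extrapolated: 2.6926806698 / 1 = 2.6926806698

2.692681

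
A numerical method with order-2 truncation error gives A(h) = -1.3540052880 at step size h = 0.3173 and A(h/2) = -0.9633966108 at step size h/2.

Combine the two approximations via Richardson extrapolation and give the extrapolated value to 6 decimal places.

Error is O(h^2); halving h shrinks it by 2^2 = 4.
2^2×A(h/2) = -3.8535864432; minus A(h) gives -2.4995811552.
Divide by 2^2 − 1 = 3.
Extrapolated: (-2.4995811552) / 3 = -0.8331937184

-0.833194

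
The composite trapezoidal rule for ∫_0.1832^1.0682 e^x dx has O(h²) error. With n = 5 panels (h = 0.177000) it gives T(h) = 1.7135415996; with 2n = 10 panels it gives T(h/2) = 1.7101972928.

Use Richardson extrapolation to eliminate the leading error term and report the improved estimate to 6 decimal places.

Method order is 2; weight 2^2 = 4.
4 × 1.7101972928 = 6.8407891712; subtract 1.7135415996 → 5.1272475716
Divide by 2^2 − 1 = 3.
So the Richardson estimate is 1.7090825239.

1.709083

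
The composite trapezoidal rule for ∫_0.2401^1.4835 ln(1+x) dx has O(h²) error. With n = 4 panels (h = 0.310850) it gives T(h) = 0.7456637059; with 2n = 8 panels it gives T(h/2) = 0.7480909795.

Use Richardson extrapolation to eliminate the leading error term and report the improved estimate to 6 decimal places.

Leading term ∝ h^2; use weight 4 = 2^2.
4*0.7480909795 − 0.7456637059 = 2.2467002121
(4*0.7480909795 − 0.7456637059)/(4 − 1) = 0.7489000707

0.748900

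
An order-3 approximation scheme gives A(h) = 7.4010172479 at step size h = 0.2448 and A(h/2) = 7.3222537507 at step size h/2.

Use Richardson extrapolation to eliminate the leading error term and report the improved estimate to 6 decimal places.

7.311002

Order 3 gives 2^r = 8 and 2^r − 1 = 7.
Top: 8(7.3222537507) − (7.4010172479) = 51.1770127577
(8*7.3222537507 − 7.4010172479)/(8 − 1) = 7.3110018225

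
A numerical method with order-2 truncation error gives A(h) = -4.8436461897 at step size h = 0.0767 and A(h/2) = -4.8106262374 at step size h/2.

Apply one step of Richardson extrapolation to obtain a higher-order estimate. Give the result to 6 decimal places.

-4.799620

The method has order 2: 2^2 = 4.
4×(-4.8106262374) = -19.2425049496; (-19.2425049496) − (-4.8436461897) = -14.3988587599
Divide by 2^2 − 1 = 3.
(4×(-4.8106262374) − (-4.8436461897))/(4 − 1) = -4.7996195866
Shift from A(h/2): +0.0110066508.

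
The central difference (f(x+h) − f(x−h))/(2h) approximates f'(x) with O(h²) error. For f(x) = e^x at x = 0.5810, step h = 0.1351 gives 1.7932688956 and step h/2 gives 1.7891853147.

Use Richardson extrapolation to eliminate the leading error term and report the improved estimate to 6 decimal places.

With r = 2 the leading error scales as h^2, so the weight is 2^2 = 4.
4×1.7891853147 = 7.1567412588; 7.1567412588 − 1.7932688956 = 5.3634723632
R = 5.3634723632/3 = 1.7878241211
Shift from A(h/2): −0.0013611936.

1.787824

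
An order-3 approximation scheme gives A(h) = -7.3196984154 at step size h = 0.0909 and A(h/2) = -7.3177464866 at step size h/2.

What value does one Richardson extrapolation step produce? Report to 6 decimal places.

Method order is 3; weight 2^3 = 8.
Weighted: (-58.5419718928) − (-7.3196984154) = -51.2222734774
Extrapolated: (-51.2222734774) / 7 = -7.3174676396

-7.317468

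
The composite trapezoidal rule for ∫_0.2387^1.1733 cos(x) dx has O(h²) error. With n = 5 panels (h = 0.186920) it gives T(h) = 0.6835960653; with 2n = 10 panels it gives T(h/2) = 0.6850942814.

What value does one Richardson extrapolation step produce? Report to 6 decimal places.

Method order is 2; weight 2^2 = 4.
Weighted: 2.7403771256 − 0.6835960653 = 2.0567810603
(4 × 0.6850942814 − 0.6835960653)/(4 − 1) = 0.6855936868
Correction |R − A(h/2)| = 4.994e-04; gap |A(h/2) − A(h)| = 1.498e-03.

0.685594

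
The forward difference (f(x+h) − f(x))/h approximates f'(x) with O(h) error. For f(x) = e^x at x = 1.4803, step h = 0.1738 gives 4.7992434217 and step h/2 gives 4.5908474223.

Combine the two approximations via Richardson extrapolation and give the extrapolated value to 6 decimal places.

Method order is 1; weight 2^1 = 2.
Difference of the inputs: 4.5908474223 − 4.7992434217 = -0.2083959994
Correction (A(h/2) − A(h))/(2 − 1) = (-0.2083959994)/1 = -0.2083959994
R = A(h/2) + (A(h/2) − A(h))/1 = 4.5908474223 − 0.2083959994 = 4.3824514229

4.382451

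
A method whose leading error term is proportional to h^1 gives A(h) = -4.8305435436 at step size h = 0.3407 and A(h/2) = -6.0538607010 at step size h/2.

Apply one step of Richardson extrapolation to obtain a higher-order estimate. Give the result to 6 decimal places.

-7.277178

r = 1: numerator weight 2, denominator 1.
2^1×A(h/2) = -12.1077214020; minus A(h) gives -7.2771778584.
Denominator 2 − 1 = 1.
(2×(-6.0538607010) − (-4.8305435436))/(2 − 1) = -7.2771778584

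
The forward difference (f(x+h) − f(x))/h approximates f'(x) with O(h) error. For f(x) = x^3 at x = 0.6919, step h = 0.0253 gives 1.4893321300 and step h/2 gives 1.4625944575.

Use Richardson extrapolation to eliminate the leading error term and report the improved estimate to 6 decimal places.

Order 1 gives 2^r = 2 and 2^r − 1 = 1.
A(h/2) − A(h) = 1.4625944575 − 1.4893321300 = -0.0267376725
Correction (A(h/2) − A(h))/(2 − 1) = (-0.0267376725)/1 = -0.0267376725
R = A(h/2) + (A(h/2) − A(h))/1 = 1.4625944575 − 0.0267376725 = 1.4358567850

1.435857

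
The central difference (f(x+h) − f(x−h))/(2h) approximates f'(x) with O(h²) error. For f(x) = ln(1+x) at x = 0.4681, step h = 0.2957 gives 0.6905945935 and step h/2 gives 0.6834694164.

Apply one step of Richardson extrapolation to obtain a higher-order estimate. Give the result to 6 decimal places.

With r = 2 the leading error scales as h^2, so the weight is 2^2 = 4.
4·0.6834694164 − 0.6905945935 = 2.0432830721
Denominator 4 − 1 = 3.
2.0432830721 ÷ 3 = 0.6810943574
Gap between inputs: 7.125e-03; correction applied: −0.0023750590.

0.681094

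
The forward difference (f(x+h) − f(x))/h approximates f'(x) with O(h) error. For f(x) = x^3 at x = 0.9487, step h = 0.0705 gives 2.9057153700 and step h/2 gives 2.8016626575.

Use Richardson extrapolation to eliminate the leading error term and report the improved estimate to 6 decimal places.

Method order is 1; weight 2^1 = 2.
Difference of the inputs: 2.8016626575 − 2.9057153700 = -0.1040527125
Correction (A(h/2) − A(h))/(2 − 1) = (-0.1040527125)/1 = -0.1040527125
R = 2.8016626575 − 0.1040527125 = 2.6976099450

2.697610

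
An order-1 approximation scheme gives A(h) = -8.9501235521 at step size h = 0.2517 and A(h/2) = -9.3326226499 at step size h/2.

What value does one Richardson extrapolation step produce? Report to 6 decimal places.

-9.715122

The method has order 1: 2^1 = 2.
Weighted: (-18.6652452998) − (-8.9501235521) = -9.7151217477
Divide by 2^1 − 1 = 1.
So the Richardson estimate is -9.7151217477.
Shift from A(h/2): −0.3824990978.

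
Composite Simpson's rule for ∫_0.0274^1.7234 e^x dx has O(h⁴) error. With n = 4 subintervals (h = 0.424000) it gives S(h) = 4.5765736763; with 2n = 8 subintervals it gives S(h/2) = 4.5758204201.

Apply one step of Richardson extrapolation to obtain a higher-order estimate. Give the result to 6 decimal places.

4.575770

The method has order 4: 2^4 = 16.
Top: 16(4.5758204201) − (4.5765736763) = 68.6365530453
68.6365530453 ÷ 15 = 4.5757702030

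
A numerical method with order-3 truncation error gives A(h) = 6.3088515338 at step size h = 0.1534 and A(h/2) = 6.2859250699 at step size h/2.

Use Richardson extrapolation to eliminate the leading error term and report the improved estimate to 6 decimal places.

6.282650

With r = 3 the leading error scales as h^3, so the weight is 2^3 = 8.
2^3*A(h/2) = 50.2874005592; minus A(h) gives 43.9785490254.
Divide by 2^3 − 1 = 7.
(8*6.2859250699 − 6.3088515338)/(8 − 1) = 6.2826498608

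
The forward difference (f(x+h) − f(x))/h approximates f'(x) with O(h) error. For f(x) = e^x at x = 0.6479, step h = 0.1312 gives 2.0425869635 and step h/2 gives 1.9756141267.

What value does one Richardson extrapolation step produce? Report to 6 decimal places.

Method order is 1; weight 2^1 = 2.
Top: 2(1.9756141267) − (2.0425869635) = 1.9086412899
R = 1.9086412899/1 = 1.9086412899

1.908641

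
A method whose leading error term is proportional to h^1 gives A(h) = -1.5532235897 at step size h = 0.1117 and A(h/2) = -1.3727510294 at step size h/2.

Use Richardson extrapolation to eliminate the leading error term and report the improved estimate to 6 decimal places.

Error is O(h^1); halving h shrinks it by 2^1 = 2.
Top: 2(-1.3727510294) − (-1.5532235897) = -1.1922784691
Denominator 2 − 1 = 1.
Extrapolated: (-1.1922784691) / 1 = -1.1922784691
Gap between inputs: 1.805e-01; correction applied: +0.1804725603.

-1.192278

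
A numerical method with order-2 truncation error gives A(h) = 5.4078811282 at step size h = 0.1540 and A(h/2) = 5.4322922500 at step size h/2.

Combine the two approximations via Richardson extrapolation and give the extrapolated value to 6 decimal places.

5.440429

r = 2, so 2^r = 4.
Numerator 4·A(h/2) − A(h) = 4·5.4322922500 − 5.4078811282 = 16.3212878718
Divide by 2^2 − 1 = 3.
Extrapolated: 16.3212878718 / 3 = 5.4404292906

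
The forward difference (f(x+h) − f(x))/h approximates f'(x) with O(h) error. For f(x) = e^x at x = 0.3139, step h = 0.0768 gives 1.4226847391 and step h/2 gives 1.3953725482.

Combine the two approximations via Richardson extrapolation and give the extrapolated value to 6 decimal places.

1.368060

r = 1: numerator weight 2, denominator 1.
2^1·A(h/2) = 2.7907450964; minus A(h) gives 1.3680603573.
1.3680603573 ÷ 1 = 1.3680603573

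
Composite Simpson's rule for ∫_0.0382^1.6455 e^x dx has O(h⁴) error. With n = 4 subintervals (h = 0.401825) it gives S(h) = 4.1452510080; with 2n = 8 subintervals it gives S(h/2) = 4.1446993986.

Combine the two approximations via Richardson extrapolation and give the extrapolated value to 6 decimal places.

4.144663

The method has order 4: 2^4 = 16.
2^4*A(h/2) = 66.3151903776; minus A(h) gives 62.1699393696.
Divide by 2^4 − 1 = 15.
R = 62.1699393696/15 = 4.1446626246
Correction |R − A(h/2)| = 3.677e-05; gap |A(h/2) − A(h)| = 5.516e-04.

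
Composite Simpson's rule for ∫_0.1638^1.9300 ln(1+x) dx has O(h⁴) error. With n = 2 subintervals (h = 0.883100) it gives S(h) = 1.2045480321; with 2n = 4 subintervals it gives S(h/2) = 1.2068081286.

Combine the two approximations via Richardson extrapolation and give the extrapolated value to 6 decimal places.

The method has order 4: 2^4 = 16.
16 × 1.2068081286 = 19.3089300576; 19.3089300576 − 1.2045480321 = 18.1043820255
Extrapolated: 18.1043820255 / 15 = 1.2069588017

1.206959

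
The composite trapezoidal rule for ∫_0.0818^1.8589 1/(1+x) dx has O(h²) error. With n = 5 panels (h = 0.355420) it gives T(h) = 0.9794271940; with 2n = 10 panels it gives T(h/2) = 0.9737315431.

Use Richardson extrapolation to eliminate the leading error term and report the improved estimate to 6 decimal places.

0.971833

Leading term ∝ h^2; use weight 4 = 2^2.
4·0.9737315431 = 3.8949261724; 3.8949261724 − 0.9794271940 = 2.9154989784
Denominator 4 − 1 = 3.
2.9154989784 ÷ 3 = 0.9718329928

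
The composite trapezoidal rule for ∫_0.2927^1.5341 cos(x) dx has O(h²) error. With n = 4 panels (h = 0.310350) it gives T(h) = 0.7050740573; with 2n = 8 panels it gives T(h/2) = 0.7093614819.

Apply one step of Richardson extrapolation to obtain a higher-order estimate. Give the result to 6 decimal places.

0.710791

r = 2, so 2^r = 4.
4*0.7093614819 = 2.8374459276; subtract 0.7050740573 → 2.1323718703
Denominator 4 − 1 = 3.
R = 2.1323718703/3 = 0.7107906234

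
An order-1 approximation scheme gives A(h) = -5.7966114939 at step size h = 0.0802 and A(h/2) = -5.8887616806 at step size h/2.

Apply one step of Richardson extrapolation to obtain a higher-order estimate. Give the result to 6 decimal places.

r = 1, so 2^r = 2.
Weighted: (-11.7775233612) − (-5.7966114939) = -5.9809118673
R = (-5.9809118673)/1 = -5.9809118673

-5.980912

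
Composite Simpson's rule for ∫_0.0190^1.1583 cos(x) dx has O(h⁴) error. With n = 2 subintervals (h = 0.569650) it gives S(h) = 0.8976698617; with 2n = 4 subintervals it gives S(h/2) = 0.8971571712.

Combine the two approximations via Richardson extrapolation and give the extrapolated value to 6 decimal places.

Leading term ∝ h^4; use weight 16 = 2^4.
2^4*A(h/2) = 14.3545147392; minus A(h) gives 13.4568448775.
Extrapolated: 13.4568448775 / 15 = 0.8971229918
Correction |R − A(h/2)| = 3.418e-05; gap |A(h/2) − A(h)| = 5.127e-04.

0.897123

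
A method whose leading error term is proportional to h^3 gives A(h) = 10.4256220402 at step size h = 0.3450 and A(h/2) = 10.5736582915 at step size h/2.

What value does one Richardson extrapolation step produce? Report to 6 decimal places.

10.594806

Error is O(h^3); halving h shrinks it by 2^3 = 8.
Weighted: 84.5892663320 − 10.4256220402 = 74.1636442918
Divide by 2^3 − 1 = 7.
R = 74.1636442918/7 = 10.5948063274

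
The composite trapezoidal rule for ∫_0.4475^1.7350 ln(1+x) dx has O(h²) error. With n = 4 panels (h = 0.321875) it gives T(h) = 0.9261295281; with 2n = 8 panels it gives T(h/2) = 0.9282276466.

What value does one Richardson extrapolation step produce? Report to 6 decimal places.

0.928927

r = 2, so 2^r = 4.
4×0.9282276466 = 3.7129105864; subtract 0.9261295281 → 2.7867810583
Divide by 2^2 − 1 = 3.
(4×0.9282276466 − 0.9261295281)/(4 − 1) = 0.9289270194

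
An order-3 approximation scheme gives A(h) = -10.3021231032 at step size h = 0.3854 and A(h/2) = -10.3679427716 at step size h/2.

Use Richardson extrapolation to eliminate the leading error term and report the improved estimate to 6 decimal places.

-10.377346

r = 3: numerator weight 8, denominator 7.
A(h/2) − A(h) = -10.3679427716 − (-10.3021231032) = -0.0658196684
Correction (A(h/2) − A(h))/(8 − 1) = (-0.0658196684)/7 = -0.0094028098
R = A(h/2) + (A(h/2) − A(h))/7 = -10.3679427716 − 0.0094028098 = -10.3773455814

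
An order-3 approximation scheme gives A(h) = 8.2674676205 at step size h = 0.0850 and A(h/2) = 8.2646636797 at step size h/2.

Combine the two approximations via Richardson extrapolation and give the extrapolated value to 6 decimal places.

8.264263

Leading term ∝ h^3; use weight 8 = 2^3.
8·8.2646636797 − 8.2674676205 = 57.8498418171
Denominator 8 − 1 = 7.
So the Richardson estimate is 8.2642631167.
Gap between inputs: 2.804e-03; correction applied: −0.0004005630.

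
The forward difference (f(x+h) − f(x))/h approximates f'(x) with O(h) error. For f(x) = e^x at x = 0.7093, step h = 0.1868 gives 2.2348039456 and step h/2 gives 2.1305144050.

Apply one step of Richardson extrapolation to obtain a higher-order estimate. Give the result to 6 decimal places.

r = 1, so 2^r = 2.
Numerator 2*A(h/2) − A(h) = 2*2.1305144050 − 2.2348039456 = 2.0262248644
2.0262248644 ÷ 1 = 2.0262248644
Shift from A(h/2): −0.1042895406.

2.026225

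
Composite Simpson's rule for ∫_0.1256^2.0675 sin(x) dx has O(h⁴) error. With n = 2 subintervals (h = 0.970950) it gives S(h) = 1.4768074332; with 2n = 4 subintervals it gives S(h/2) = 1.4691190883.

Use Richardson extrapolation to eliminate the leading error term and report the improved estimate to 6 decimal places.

1.468607

Leading term ∝ h^4; use weight 16 = 2^4.
16 × 1.4691190883 = 23.5059054128; subtract 1.4768074332 → 22.0290979796
Divide by 2^4 − 1 = 15.
Extrapolated: 22.0290979796 / 15 = 1.4686065320
Correction |R − A(h/2)| = 5.126e-04; gap |A(h/2) − A(h)| = 7.688e-03.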